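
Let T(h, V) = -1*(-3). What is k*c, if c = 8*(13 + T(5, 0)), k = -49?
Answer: -6272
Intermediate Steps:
T(h, V) = 3
c = 128 (c = 8*(13 + 3) = 8*16 = 128)
k*c = -49*128 = -6272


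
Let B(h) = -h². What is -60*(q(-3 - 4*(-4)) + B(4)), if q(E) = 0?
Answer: 960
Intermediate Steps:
-60*(q(-3 - 4*(-4)) + B(4)) = -60*(0 - 1*4²) = -60*(0 - 1*16) = -60*(0 - 16) = -60*(-16) = 960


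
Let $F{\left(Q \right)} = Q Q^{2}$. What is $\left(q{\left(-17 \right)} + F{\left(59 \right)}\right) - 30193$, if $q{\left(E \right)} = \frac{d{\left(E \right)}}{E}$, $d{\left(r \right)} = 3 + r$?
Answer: $\frac{2978176}{17} \approx 1.7519 \cdot 10^{5}$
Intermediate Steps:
$F{\left(Q \right)} = Q^{3}$
$q{\left(E \right)} = \frac{3 + E}{E}$
$\left(q{\left(-17 \right)} + F{\left(59 \right)}\right) - 30193 = \left(\frac{3 - 17}{-17} + 59^{3}\right) - 30193 = \left(\left(- \frac{1}{17}\right) \left(-14\right) + 205379\right) - 30193 = \left(\frac{14}{17} + 205379\right) - 30193 = \frac{3491457}{17} - 30193 = \frac{2978176}{17}$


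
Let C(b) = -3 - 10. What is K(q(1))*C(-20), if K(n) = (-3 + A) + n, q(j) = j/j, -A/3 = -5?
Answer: -169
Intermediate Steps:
A = 15 (A = -3*(-5) = 15)
C(b) = -13
q(j) = 1
K(n) = 12 + n (K(n) = (-3 + 15) + n = 12 + n)
K(q(1))*C(-20) = (12 + 1)*(-13) = 13*(-13) = -169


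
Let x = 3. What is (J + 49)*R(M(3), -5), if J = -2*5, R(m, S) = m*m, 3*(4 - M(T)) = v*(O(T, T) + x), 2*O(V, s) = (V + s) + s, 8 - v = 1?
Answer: 28431/4 ≈ 7107.8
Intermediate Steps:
v = 7 (v = 8 - 1*1 = 8 - 1 = 7)
O(V, s) = s + V/2 (O(V, s) = ((V + s) + s)/2 = (V + 2*s)/2 = s + V/2)
M(T) = -3 - 7*T/2 (M(T) = 4 - 7*((T + T/2) + 3)/3 = 4 - 7*(3*T/2 + 3)/3 = 4 - 7*(3 + 3*T/2)/3 = 4 - (21 + 21*T/2)/3 = 4 + (-7 - 7*T/2) = -3 - 7*T/2)
R(m, S) = m²
J = -10
(J + 49)*R(M(3), -5) = (-10 + 49)*(-3 - 7/2*3)² = 39*(-3 - 21/2)² = 39*(-27/2)² = 39*(729/4) = 28431/4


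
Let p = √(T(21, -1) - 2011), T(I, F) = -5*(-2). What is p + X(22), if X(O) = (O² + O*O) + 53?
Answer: 1021 + I*√2001 ≈ 1021.0 + 44.733*I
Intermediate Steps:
T(I, F) = 10
X(O) = 53 + 2*O² (X(O) = (O² + O²) + 53 = 2*O² + 53 = 53 + 2*O²)
p = I*√2001 (p = √(10 - 2011) = √(-2001) = I*√2001 ≈ 44.733*I)
p + X(22) = I*√2001 + (53 + 2*22²) = I*√2001 + (53 + 2*484) = I*√2001 + (53 + 968) = I*√2001 + 1021 = 1021 + I*√2001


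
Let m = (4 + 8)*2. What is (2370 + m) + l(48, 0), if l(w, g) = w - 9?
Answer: 2433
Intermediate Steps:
m = 24 (m = 12*2 = 24)
l(w, g) = -9 + w
(2370 + m) + l(48, 0) = (2370 + 24) + (-9 + 48) = 2394 + 39 = 2433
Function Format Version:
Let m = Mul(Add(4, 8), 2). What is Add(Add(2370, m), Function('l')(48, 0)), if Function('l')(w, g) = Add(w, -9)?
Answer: 2433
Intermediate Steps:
m = 24 (m = Mul(12, 2) = 24)
Function('l')(w, g) = Add(-9, w)
Add(Add(2370, m), Function('l')(48, 0)) = Add(Add(2370, 24), Add(-9, 48)) = Add(2394, 39) = 2433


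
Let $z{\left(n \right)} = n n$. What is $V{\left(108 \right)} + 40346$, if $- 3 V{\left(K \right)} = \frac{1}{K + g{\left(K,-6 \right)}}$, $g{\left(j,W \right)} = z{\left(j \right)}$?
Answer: $\frac{1424859335}{35316} \approx 40346.0$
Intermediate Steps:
$z{\left(n \right)} = n^{2}$
$g{\left(j,W \right)} = j^{2}$
$V{\left(K \right)} = - \frac{1}{3 \left(K + K^{2}\right)}$
$V{\left(108 \right)} + 40346 = - \frac{1}{3 \cdot 108 \left(1 + 108\right)} + 40346 = \left(- \frac{1}{3}\right) \frac{1}{108} \cdot \frac{1}{109} + 40346 = - \frac{1}{35316} + 40346 = \frac{1424859335}{35316}$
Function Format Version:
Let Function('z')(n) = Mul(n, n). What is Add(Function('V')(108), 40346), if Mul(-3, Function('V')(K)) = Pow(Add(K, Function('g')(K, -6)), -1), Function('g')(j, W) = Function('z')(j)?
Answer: Rational(1424859335, 35316) ≈ 40346.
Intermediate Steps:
Function('z')(n) = Pow(n, 2)
Function('g')(j, W) = Pow(j, 2)
Function('V')(K) = Mul(Rational(-1, 3), Pow(Add(K, Pow(K, 2)), -1))
Add(Function('V')(108), 40346) = Add(Mul(Rational(-1, 3), Pow(108, -1), Pow(Add(1, 108), -1)), 40346) = Add(Mul(Rational(-1, 3), Rational(1, 108), Pow(109, -1)), 40346) = Add(Mul(Rational(-1, 3), Rational(1, 108), Rational(1, 109)), 40346) = Add(Rational(-1, 35316), 40346) = Rational(1424859335, 35316)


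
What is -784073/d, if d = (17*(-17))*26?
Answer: 784073/7514 ≈ 104.35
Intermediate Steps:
d = -7514 (d = -289*26 = -7514)
-784073/d = -784073/(-7514) = -784073*(-1/7514) = 784073/7514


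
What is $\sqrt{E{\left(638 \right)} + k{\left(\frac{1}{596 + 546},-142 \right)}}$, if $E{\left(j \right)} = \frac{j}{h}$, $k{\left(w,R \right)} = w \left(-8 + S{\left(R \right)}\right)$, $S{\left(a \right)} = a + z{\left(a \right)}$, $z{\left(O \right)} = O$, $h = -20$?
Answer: $\frac{3 i \sqrt{116489710}}{5710} \approx 5.6706 i$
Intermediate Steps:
$S{\left(a \right)} = 2 a$ ($S{\left(a \right)} = a + a = 2 a$)
$k{\left(w,R \right)} = w \left(-8 + 2 R\right)$
$E{\left(j \right)} = - \frac{j}{20}$ ($E{\left(j \right)} = \frac{j}{-20} = j \left(- \frac{1}{20}\right) = - \frac{j}{20}$)
$\sqrt{E{\left(638 \right)} + k{\left(\frac{1}{596 + 546},-142 \right)}} = \sqrt{\left(- \frac{1}{20}\right) 638 + \frac{2 \left(-4 - 142\right)}{596 + 546}} = \sqrt{- \frac{319}{10} + 2 \cdot \frac{1}{1142} \left(-146\right)} = \sqrt{- \frac{319}{10} - \frac{146}{571}} = \sqrt{- \frac{183609}{5710}} = \frac{3 i \sqrt{116489710}}{5710}$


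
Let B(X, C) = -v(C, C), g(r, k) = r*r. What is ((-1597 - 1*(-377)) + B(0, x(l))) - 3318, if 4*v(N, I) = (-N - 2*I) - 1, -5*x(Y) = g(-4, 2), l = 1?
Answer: -90803/20 ≈ -4540.1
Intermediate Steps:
g(r, k) = r²
x(Y) = -16/5 (x(Y) = -⅕*(-4)² = -⅕*16 = -16/5)
v(N, I) = -¼ - I/2 - N/4 (v(N, I) = ((-N - 2*I) - 1)/4 = (-1 - N - 2*I)/4 = -¼ - I/2 - N/4)
B(X, C) = ¼ + 3*C/4 (B(X, C) = -(-¼ - C/2 - C/4) = -(-¼ - 3*C/4) = ¼ + 3*C/4)
((-1597 - 1*(-377)) + B(0, x(l))) - 3318 = ((-1597 - 1*(-377)) + (¼ + (¾)*(-16/5))) - 3318 = ((-1597 + 377) + (¼ - 12/5)) - 3318 = (-1220 - 43/20) - 3318 = -24443/20 - 3318 = -90803/20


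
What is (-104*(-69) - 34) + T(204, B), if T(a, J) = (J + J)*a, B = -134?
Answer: -47530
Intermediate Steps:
T(a, J) = 2*J*a (T(a, J) = (2*J)*a = 2*J*a)
(-104*(-69) - 34) + T(204, B) = (-104*(-69) - 34) + 2*(-134)*204 = (7176 - 34) - 54672 = 7142 - 54672 = -47530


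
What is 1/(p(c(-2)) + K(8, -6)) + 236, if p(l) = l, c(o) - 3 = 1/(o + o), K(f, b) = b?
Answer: 3064/13 ≈ 235.69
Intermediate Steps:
c(o) = 3 + 1/(2*o) (c(o) = 3 + 1/(o + o) = 3 + 1/(2*o))
1/(p(c(-2)) + K(8, -6)) + 236 = 1/((3 + (½)/(-2)) - 6) + 236 = 1/((3 + (½)*(-½)) - 6) + 236 = 1/((3 - ¼) - 6) + 236 = 1/(11/4 - 6) + 236 = 1/(-13/4) + 236 = -4/13 + 236 = 3064/13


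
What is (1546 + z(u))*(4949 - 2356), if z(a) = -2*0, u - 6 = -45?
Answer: 4008778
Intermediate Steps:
u = -39 (u = 6 - 45 = -39)
z(a) = 0
(1546 + z(u))*(4949 - 2356) = (1546 + 0)*(4949 - 2356) = 1546*2593 = 4008778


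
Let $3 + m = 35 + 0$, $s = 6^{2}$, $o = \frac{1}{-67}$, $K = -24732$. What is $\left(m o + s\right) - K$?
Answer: $\frac{1659424}{67} \approx 24768.0$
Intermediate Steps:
$o = - \frac{1}{67} \approx -0.014925$
$s = 36$
$m = 32$ ($m = -3 + \left(35 + 0\right) = -3 + 35 = 32$)
$\left(m o + s\right) - K = \left(32 \left(- \frac{1}{67}\right) + 36\right) - -24732 = \left(- \frac{32}{67} + 36\right) + 24732 = \frac{2380}{67} + 24732 = \frac{1659424}{67}$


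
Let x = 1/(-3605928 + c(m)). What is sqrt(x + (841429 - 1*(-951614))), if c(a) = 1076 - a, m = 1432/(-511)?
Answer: sqrt(1521061299625266790661865)/921038970 ≈ 1339.0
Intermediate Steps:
m = -1432/511 (m = 1432*(-1/511) = -1432/511 ≈ -2.8023)
x = -511/1842077940 (x = 1/(-3605928 + (1076 - 1*(-1432/511))) = 1/(-3605928 + (1076 + 1432/511)) = 1/(-3605928 + 551268/511) = 1/(-1842077940/511) = -511/1842077940 ≈ -2.7740e-7)
sqrt(x + (841429 - 1*(-951614))) = sqrt(-511/1842077940 + (841429 - 1*(-951614))) = sqrt(-511/1842077940 + (841429 + 951614)) = sqrt(-511/1842077940 + 1793043) = sqrt(3302924955770909/1842077940) = sqrt(1521061299625266790661865)/921038970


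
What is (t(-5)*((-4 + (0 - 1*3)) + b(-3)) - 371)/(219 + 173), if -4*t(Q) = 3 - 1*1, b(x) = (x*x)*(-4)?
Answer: -699/784 ≈ -0.89158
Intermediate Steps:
b(x) = -4*x**2 (b(x) = x**2*(-4) = -4*x**2)
t(Q) = -1/2 (t(Q) = -(3 - 1*1)/4 = -(3 - 1)/4 = -1/4*2 = -1/2)
(t(-5)*((-4 + (0 - 1*3)) + b(-3)) - 371)/(219 + 173) = (-((-4 + (0 - 1*3)) - 4*(-3)**2)/2 - 371)/(219 + 173) = (-((-4 + (0 - 3)) - 4*9)/2 - 371)/392 = (-((-4 - 3) - 36)/2 - 371)*(1/392) = (-(-7 - 36)/2 - 371)*(1/392) = (-1/2*(-43) - 371)*(1/392) = (43/2 - 371)*(1/392) = -699/2*1/392 = -699/784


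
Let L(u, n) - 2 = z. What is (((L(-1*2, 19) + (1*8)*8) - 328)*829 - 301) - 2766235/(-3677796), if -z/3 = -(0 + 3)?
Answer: -772474150013/3677796 ≈ -2.1004e+5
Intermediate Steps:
z = 9 (z = -(-3)*(0 + 3) = -(-3)*3 = -3*(-3) = 9)
L(u, n) = 11 (L(u, n) = 2 + 9 = 11)
(((L(-1*2, 19) + (1*8)*8) - 328)*829 - 301) - 2766235/(-3677796) = (((11 + (1*8)*8) - 328)*829 - 301) - 2766235/(-3677796) = (((11 + 8*8) - 328)*829 - 301) - 2766235*(-1/3677796) = (((11 + 64) - 328)*829 - 301) + 2766235/3677796 = ((75 - 328)*829 - 301) + 2766235/3677796 = (-253*829 - 301) + 2766235/3677796 = (-209737 - 301) + 2766235/3677796 = -210038 + 2766235/3677796 = -772474150013/3677796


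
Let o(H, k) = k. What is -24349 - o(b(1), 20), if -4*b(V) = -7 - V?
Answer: -24369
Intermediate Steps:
b(V) = 7/4 + V/4 (b(V) = -(-7 - V)/4 = 7/4 + V/4)
-24349 - o(b(1), 20) = -24349 - 1*20 = -24349 - 20 = -24369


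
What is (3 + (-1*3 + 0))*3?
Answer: 0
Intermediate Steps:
(3 + (-1*3 + 0))*3 = (3 + (-3 + 0))*3 = (3 - 3)*3 = 0*3 = 0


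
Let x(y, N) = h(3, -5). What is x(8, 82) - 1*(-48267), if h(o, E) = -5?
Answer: 48262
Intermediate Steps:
x(y, N) = -5
x(8, 82) - 1*(-48267) = -5 - 1*(-48267) = -5 + 48267 = 48262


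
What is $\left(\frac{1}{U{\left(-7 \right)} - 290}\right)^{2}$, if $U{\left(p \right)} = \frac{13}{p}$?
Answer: $\frac{49}{4173849} \approx 1.174 \cdot 10^{-5}$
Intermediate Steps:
$\left(\frac{1}{U{\left(-7 \right)} - 290}\right)^{2} = \left(\frac{1}{\frac{13}{-7} - 290}\right)^{2} = \left(\frac{1}{13 \left(- \frac{1}{7}\right) - 290}\right)^{2} = \left(\frac{1}{- \frac{13}{7} - 290}\right)^{2} = \left(\frac{1}{- \frac{2043}{7}}\right)^{2} = \left(- \frac{7}{2043}\right)^{2} = \frac{49}{4173849}$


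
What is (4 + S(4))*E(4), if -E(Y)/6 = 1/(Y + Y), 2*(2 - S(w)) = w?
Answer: -3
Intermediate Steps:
S(w) = 2 - w/2
E(Y) = -3/Y (E(Y) = -6/(Y + Y) = -6*1/(2*Y) = -3/Y)
(4 + S(4))*E(4) = (4 + (2 - ½*4))*(-3/4) = (4 + (2 - 2))*(-3*¼) = (4 + 0)*(-¾) = 4*(-¾) = -3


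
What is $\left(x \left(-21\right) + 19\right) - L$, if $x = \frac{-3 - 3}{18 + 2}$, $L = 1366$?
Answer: $- \frac{13407}{10} \approx -1340.7$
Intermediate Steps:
$x = - \frac{3}{10}$ ($x = - \frac{6}{20} = \left(-6\right) \frac{1}{20} = - \frac{3}{10} \approx -0.3$)
$\left(x \left(-21\right) + 19\right) - L = \left(\left(- \frac{3}{10}\right) \left(-21\right) + 19\right) - 1366 = \left(\frac{63}{10} + 19\right) - 1366 = \frac{253}{10} - 1366 = - \frac{13407}{10}$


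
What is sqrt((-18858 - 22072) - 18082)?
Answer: 2*I*sqrt(14753) ≈ 242.92*I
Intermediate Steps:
sqrt((-18858 - 22072) - 18082) = sqrt(-40930 - 18082) = sqrt(-59012) = 2*I*sqrt(14753)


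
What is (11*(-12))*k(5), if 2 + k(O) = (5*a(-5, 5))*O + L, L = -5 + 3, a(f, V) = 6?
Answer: -19272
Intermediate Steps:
L = -2
k(O) = -4 + 30*O (k(O) = -2 + ((5*6)*O - 2) = -2 + (30*O - 2) = -2 + (-2 + 30*O) = -4 + 30*O)
(11*(-12))*k(5) = (11*(-12))*(-4 + 30*5) = -132*(-4 + 150) = -132*146 = -19272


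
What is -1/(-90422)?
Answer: 1/90422 ≈ 1.1059e-5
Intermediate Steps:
-1/(-90422) = -1*(-1/90422) = 1/90422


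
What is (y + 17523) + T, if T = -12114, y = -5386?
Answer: 23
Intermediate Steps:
(y + 17523) + T = (-5386 + 17523) - 12114 = 12137 - 12114 = 23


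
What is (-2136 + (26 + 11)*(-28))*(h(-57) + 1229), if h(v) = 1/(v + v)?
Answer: -222206530/57 ≈ -3.8984e+6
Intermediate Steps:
h(v) = 1/(2*v)
(-2136 + (26 + 11)*(-28))*(h(-57) + 1229) = (-2136 + (26 + 11)*(-28))*((½)/(-57) + 1229) = (-2136 + 37*(-28))*((½)*(-1/57) + 1229) = (-2136 - 1036)*(-1/114 + 1229) = -3172*140105/114 = -222206530/57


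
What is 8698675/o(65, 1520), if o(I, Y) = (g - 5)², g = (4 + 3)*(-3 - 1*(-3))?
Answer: 347947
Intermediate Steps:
g = 0 (g = 7*(-3 + 3) = 7*0 = 0)
o(I, Y) = 25 (o(I, Y) = (0 - 5)² = (-5)² = 25)
8698675/o(65, 1520) = 8698675/25 = 8698675*(1/25) = 347947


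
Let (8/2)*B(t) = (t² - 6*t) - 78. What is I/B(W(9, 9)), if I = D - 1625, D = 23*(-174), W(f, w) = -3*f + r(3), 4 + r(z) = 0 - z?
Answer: -11254/641 ≈ -17.557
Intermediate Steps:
r(z) = -4 - z (r(z) = -4 + (0 - z) = -4 - z)
W(f, w) = -7 - 3*f (W(f, w) = -3*f + (-4 - 1*3) = -3*f + (-4 - 3) = -3*f - 7 = -7 - 3*f)
D = -4002
I = -5627 (I = -4002 - 1625 = -5627)
B(t) = -39/2 - 3*t/2 + t²/4 (B(t) = ((t² - 6*t) - 78)/4 = (-78 + t² - 6*t)/4 = -39/2 - 3*t/2 + t²/4)
I/B(W(9, 9)) = -5627/(-39/2 - 3*(-7 - 3*9)/2 + (-7 - 3*9)²/4) = -5627/(-39/2 - 3*(-7 - 27)/2 + (-7 - 27)²/4) = -5627/(-39/2 - 3/2*(-34) + (¼)*(-34)²) = -5627/(-39/2 + 51 + (¼)*1156) = -5627/(-39/2 + 51 + 289) = -5627/641/2 = -5627*2/641 = -11254/641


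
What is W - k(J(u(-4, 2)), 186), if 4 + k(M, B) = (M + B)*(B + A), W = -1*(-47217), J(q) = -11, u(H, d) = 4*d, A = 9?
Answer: 13096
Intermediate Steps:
W = 47217
k(M, B) = -4 + (9 + B)*(B + M) (k(M, B) = -4 + (M + B)*(B + 9) = -4 + (B + M)*(9 + B) = -4 + (9 + B)*(B + M))
W - k(J(u(-4, 2)), 186) = 47217 - (-4 + 186² + 9*186 + 9*(-11) + 186*(-11)) = 47217 - (-4 + 34596 + 1674 - 99 - 2046) = 47217 - 1*34121 = 47217 - 34121 = 13096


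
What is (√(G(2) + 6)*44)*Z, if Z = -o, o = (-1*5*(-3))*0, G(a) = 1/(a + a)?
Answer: 0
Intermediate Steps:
G(a) = 1/(2*a)
o = 0 (o = -5*(-3)*0 = 15*0 = 0)
Z = 0 (Z = -1*0 = 0)
(√(G(2) + 6)*44)*Z = (√((½)/2 + 6)*44)*0 = (√((½)*(½) + 6)*44)*0 = (√(¼ + 6)*44)*0 = (√(25/4)*44)*0 = ((5/2)*44)*0 = 110*0 = 0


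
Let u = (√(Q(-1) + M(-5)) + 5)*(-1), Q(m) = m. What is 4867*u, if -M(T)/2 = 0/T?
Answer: -24335 - 4867*I ≈ -24335.0 - 4867.0*I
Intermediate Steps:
M(T) = 0 (M(T) = -0/T = -2*0 = 0)
u = -5 - I (u = (√(-1 + 0) + 5)*(-1) = (√(-1) + 5)*(-1) = (I + 5)*(-1) = (5 + I)*(-1) = -5 - I ≈ -5.0 - 1.0*I)
4867*u = 4867*(-5 - I) = -24335 - 4867*I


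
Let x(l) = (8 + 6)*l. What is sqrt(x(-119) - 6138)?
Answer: 2*I*sqrt(1951) ≈ 88.34*I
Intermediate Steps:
x(l) = 14*l
sqrt(x(-119) - 6138) = sqrt(14*(-119) - 6138) = sqrt(-1666 - 6138) = sqrt(-7804) = 2*I*sqrt(1951)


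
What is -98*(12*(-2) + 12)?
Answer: 1176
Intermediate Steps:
-98*(12*(-2) + 12) = -98*(-24 + 12) = -98*(-12) = 1176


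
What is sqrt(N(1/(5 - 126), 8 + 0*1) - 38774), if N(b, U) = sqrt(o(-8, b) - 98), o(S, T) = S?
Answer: sqrt(-38774 + I*sqrt(106)) ≈ 0.026 + 196.91*I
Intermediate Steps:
N(b, U) = I*sqrt(106) (N(b, U) = sqrt(-8 - 98) = sqrt(-106) = I*sqrt(106))
sqrt(N(1/(5 - 126), 8 + 0*1) - 38774) = sqrt(I*sqrt(106) - 38774) = sqrt(-38774 + I*sqrt(106))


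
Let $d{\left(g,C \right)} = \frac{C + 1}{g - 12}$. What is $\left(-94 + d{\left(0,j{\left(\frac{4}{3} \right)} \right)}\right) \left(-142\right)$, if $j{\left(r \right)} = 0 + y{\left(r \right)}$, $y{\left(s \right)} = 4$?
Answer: $\frac{80443}{6} \approx 13407.0$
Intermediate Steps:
$j{\left(r \right)} = 4$ ($j{\left(r \right)} = 0 + 4 = 4$)
$d{\left(g,C \right)} = \frac{1 + C}{-12 + g}$
$\left(-94 + d{\left(0,j{\left(\frac{4}{3} \right)} \right)}\right) \left(-142\right) = \left(-94 + \frac{1 + 4}{-12 + 0}\right) \left(-142\right) = \left(-94 + \frac{1}{-12} \cdot 5\right) \left(-142\right) = \left(-94 - \frac{5}{12}\right) \left(-142\right) = \left(- \frac{1133}{12}\right) \left(-142\right) = \frac{80443}{6}$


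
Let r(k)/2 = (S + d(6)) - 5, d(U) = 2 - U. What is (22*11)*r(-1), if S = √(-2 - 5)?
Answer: -4356 + 484*I*√7 ≈ -4356.0 + 1280.5*I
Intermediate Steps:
S = I*√7 (S = √(-7) = I*√7 ≈ 2.6458*I)
r(k) = -18 + 2*I*√7 (r(k) = 2*((I*√7 + (2 - 1*6)) - 5) = 2*((I*√7 + (2 - 6)) - 5) = 2*((I*√7 - 4) - 5) = 2*((-4 + I*√7) - 5) = 2*(-9 + I*√7) = -18 + 2*I*√7)
(22*11)*r(-1) = (22*11)*(-18 + 2*I*√7) = 242*(-18 + 2*I*√7) = -4356 + 484*I*√7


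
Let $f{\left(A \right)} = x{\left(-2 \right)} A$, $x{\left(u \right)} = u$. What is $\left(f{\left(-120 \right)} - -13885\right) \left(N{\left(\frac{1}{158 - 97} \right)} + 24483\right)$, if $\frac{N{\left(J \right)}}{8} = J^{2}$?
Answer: $\frac{1286805170375}{3721} \approx 3.4582 \cdot 10^{8}$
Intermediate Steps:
$f{\left(A \right)} = - 2 A$
$N{\left(J \right)} = 8 J^{2}$
$\left(f{\left(-120 \right)} - -13885\right) \left(N{\left(\frac{1}{158 - 97} \right)} + 24483\right) = \left(\left(-2\right) \left(-120\right) - -13885\right) \left(8 \left(\frac{1}{158 - 97}\right)^{2} + 24483\right) = \left(240 + \left(-3935 + 17820\right)\right) \left(8 \left(\frac{1}{61}\right)^{2} + 24483\right) = \left(240 + 13885\right) \left(\frac{8}{3721} + 24483\right) = 14125 \left(8 \cdot \frac{1}{3721} + 24483\right) = 14125 \left(\frac{8}{3721} + 24483\right) = 14125 \cdot \frac{91101251}{3721} = \frac{1286805170375}{3721}$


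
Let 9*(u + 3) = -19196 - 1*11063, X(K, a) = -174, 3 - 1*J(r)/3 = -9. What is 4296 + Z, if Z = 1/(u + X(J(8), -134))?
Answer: 136836183/31852 ≈ 4296.0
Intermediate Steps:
J(r) = 36 (J(r) = 9 - 3*(-9) = 9 + 27 = 36)
u = -30286/9 (u = -3 + (-19196 - 1*11063)/9 = -3 + (-19196 - 11063)/9 = -3 + (⅑)*(-30259) = -3 - 30259/9 = -30286/9 ≈ -3365.1)
Z = -9/31852 (Z = 1/(-30286/9 - 174) = 1/(-31852/9) = -9/31852 ≈ -0.00028256)
4296 + Z = 4296 - 9/31852 = 136836183/31852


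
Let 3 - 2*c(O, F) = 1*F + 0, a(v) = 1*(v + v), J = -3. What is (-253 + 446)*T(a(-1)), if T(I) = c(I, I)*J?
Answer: -2895/2 ≈ -1447.5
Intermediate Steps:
a(v) = 2*v (a(v) = 1*(2*v) = 2*v)
c(O, F) = 3/2 - F/2 (c(O, F) = 3/2 - (1*F + 0)/2 = 3/2 - (F + 0)/2 = 3/2 - F/2)
T(I) = -9/2 + 3*I/2 (T(I) = (3/2 - I/2)*(-3) = -9/2 + 3*I/2)
(-253 + 446)*T(a(-1)) = (-253 + 446)*(-9/2 + 3*(2*(-1))/2) = 193*(-9/2 + (3/2)*(-2)) = 193*(-9/2 - 3) = 193*(-15/2) = -2895/2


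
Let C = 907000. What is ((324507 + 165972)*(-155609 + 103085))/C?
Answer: -6440479749/226750 ≈ -28403.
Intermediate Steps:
((324507 + 165972)*(-155609 + 103085))/C = ((324507 + 165972)*(-155609 + 103085))/907000 = (490479*(-52524))*(1/907000) = -25761918996*1/907000 = -6440479749/226750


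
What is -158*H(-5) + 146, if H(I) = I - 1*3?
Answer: 1410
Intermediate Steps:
H(I) = -3 + I (H(I) = I - 3 = -3 + I)
-158*H(-5) + 146 = -158*(-3 - 5) + 146 = -158*(-8) + 146 = 1264 + 146 = 1410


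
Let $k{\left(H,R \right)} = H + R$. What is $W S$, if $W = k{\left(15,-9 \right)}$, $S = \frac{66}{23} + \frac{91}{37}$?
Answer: $\frac{27210}{851} \approx 31.974$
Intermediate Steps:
$S = \frac{4535}{851}$ ($S = 66 \cdot \frac{1}{23} + 91 \cdot \frac{1}{37} = \frac{66}{23} + \frac{91}{37} = \frac{4535}{851} \approx 5.329$)
$W = 6$ ($W = 15 - 9 = 6$)
$W S = 6 \cdot \frac{4535}{851} = \frac{27210}{851}$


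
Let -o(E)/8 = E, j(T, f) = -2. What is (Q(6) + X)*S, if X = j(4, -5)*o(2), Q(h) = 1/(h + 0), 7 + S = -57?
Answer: -6176/3 ≈ -2058.7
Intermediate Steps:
S = -64 (S = -7 - 57 = -64)
o(E) = -8*E
Q(h) = 1/h
X = 32 (X = -(-16)*2 = -2*(-16) = 32)
(Q(6) + X)*S = (1/6 + 32)*(-64) = (⅙ + 32)*(-64) = (193/6)*(-64) = -6176/3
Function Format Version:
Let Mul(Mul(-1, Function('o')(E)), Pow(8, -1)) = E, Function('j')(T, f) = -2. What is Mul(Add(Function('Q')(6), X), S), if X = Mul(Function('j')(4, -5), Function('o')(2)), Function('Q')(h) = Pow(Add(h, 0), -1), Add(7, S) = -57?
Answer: Rational(-6176, 3) ≈ -2058.7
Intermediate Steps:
S = -64 (S = Add(-7, -57) = -64)
Function('o')(E) = Mul(-8, E)
Function('Q')(h) = Pow(h, -1)
X = 32 (X = Mul(-2, Mul(-8, 2)) = Mul(-2, -16) = 32)
Mul(Add(Function('Q')(6), X), S) = Mul(Add(Pow(6, -1), 32), -64) = Mul(Add(Rational(1, 6), 32), -64) = Mul(Rational(193, 6), -64) = Rational(-6176, 3)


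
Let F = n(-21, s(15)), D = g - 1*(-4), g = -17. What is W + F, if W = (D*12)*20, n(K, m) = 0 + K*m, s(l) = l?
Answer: -3435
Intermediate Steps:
n(K, m) = K*m
D = -13 (D = -17 - 1*(-4) = -17 + 4 = -13)
F = -315 (F = -21*15 = -315)
W = -3120 (W = -13*12*20 = -156*20 = -3120)
W + F = -3120 - 315 = -3435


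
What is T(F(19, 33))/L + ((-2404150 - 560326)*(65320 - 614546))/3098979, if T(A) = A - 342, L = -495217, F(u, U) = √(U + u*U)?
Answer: 806296124673110810/1534667083443 - 2*√165/495217 ≈ 5.2539e+5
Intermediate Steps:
F(u, U) = √(U + U*u)
T(A) = -342 + A
T(F(19, 33))/L + ((-2404150 - 560326)*(65320 - 614546))/3098979 = (-342 + √(33*(1 + 19)))/(-495217) + ((-2404150 - 560326)*(65320 - 614546))/3098979 = (-342 + √(33*20))*(-1/495217) - 2964476*(-549226)*(1/3098979) = (-342 + √660)*(-1/495217) + 1628167295576*(1/3098979) = (-342 + 2*√165)*(-1/495217) + 1628167295576/3098979 = (342/495217 - 2*√165/495217) + 1628167295576/3098979 = 806296124673110810/1534667083443 - 2*√165/495217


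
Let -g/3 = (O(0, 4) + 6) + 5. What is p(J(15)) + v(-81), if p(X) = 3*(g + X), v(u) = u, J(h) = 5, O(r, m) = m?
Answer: -201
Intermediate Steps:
g = -45 (g = -3*((4 + 6) + 5) = -3*(10 + 5) = -3*15 = -45)
p(X) = -135 + 3*X (p(X) = 3*(-45 + X) = -135 + 3*X)
p(J(15)) + v(-81) = (-135 + 3*5) - 81 = (-135 + 15) - 81 = -120 - 81 = -201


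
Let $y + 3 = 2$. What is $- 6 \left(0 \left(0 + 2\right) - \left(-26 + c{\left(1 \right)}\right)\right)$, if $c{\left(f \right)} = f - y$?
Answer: $-144$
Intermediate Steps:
$y = -1$ ($y = -3 + 2 = -1$)
$c{\left(f \right)} = 1 + f$ ($c{\left(f \right)} = f - -1 = f + 1 = 1 + f$)
$- 6 \left(0 \left(0 + 2\right) - \left(-26 + c{\left(1 \right)}\right)\right) = - 6 \left(0 \left(0 + 2\right) + \left(\left(25 - \left(1 + 1\right)\right) + 1\right)\right) = - 6 \left(0 \cdot 2 + \left(\left(25 - 2\right) + 1\right)\right) = - 6 \left(0 + \left(\left(25 - 2\right) + 1\right)\right) = - 6 \left(0 + \left(23 + 1\right)\right) = - 6 \left(0 + 24\right) = \left(-6\right) 24 = -144$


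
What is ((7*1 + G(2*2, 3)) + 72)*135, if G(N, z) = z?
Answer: 11070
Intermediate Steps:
((7*1 + G(2*2, 3)) + 72)*135 = ((7*1 + 3) + 72)*135 = ((7 + 3) + 72)*135 = (10 + 72)*135 = 82*135 = 11070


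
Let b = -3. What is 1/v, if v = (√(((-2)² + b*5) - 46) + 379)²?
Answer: (379 + I*√57)⁻² ≈ 6.9535e-6 - 2.7714e-7*I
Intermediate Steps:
v = (379 + I*√57)² (v = (√(((-2)² - 3*5) - 46) + 379)² = (√((4 - 15) - 46) + 379)² = (√(-11 - 46) + 379)² = (√(-57) + 379)² = (I*√57 + 379)² = (379 + I*√57)² ≈ 1.4358e+5 + 5722.8*I)
1/v = 1/((379 + I*√57)²) = (379 + I*√57)⁻²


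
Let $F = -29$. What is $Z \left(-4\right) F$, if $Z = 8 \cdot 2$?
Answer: $1856$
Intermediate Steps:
$Z = 16$
$Z \left(-4\right) F = 16 \left(-4\right) \left(-29\right) = \left(-64\right) \left(-29\right) = 1856$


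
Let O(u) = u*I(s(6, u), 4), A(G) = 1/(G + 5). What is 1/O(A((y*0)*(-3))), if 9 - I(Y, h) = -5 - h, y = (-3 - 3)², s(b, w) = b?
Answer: 5/18 ≈ 0.27778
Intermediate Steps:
y = 36 (y = (-6)² = 36)
I(Y, h) = 14 + h (I(Y, h) = 9 - (-5 - h) = 9 + (5 + h) = 14 + h)
A(G) = 1/(5 + G)
O(u) = 18*u (O(u) = u*(14 + 4) = u*18 = 18*u)
1/O(A((y*0)*(-3))) = 1/(18/(5 + (36*0)*(-3))) = 1/(18/(5 + 0*(-3))) = 1/(18/(5 + 0)) = 1/(18/5) = 5/18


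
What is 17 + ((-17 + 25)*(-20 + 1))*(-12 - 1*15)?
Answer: 4121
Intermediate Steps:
17 + ((-17 + 25)*(-20 + 1))*(-12 - 1*15) = 17 + (8*(-19))*(-12 - 15) = 17 - 152*(-27) = 17 + 4104 = 4121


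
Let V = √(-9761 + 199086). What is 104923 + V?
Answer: 104923 + 5*√7573 ≈ 1.0536e+5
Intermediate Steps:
V = 5*√7573 (V = √189325 = 5*√7573 ≈ 435.11)
104923 + V = 104923 + 5*√7573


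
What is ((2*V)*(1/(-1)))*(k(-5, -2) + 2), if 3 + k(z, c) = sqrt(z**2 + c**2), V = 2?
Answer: 4 - 4*sqrt(29) ≈ -17.541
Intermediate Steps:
k(z, c) = -3 + sqrt(c**2 + z**2) (k(z, c) = -3 + sqrt(z**2 + c**2) = -3 + sqrt(c**2 + z**2))
((2*V)*(1/(-1)))*(k(-5, -2) + 2) = ((2*2)*(1/(-1)))*((-3 + sqrt((-2)**2 + (-5)**2)) + 2) = (4*(1*(-1)))*((-3 + sqrt(4 + 25)) + 2) = (4*(-1))*((-3 + sqrt(29)) + 2) = -4*(-1 + sqrt(29)) = 4 - 4*sqrt(29)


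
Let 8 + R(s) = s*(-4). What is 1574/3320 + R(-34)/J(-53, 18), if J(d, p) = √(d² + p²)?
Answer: 787/1660 + 128*√3133/3133 ≈ 2.7609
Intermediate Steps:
R(s) = -8 - 4*s (R(s) = -8 + s*(-4) = -8 - 4*s)
1574/3320 + R(-34)/J(-53, 18) = 1574/3320 + (-8 - 4*(-34))/(√((-53)² + 18²)) = 1574*(1/3320) + (-8 + 136)/(√(2809 + 324)) = 787/1660 + 128/(√3133) = 787/1660 + 128*(√3133/3133) = 787/1660 + 128*√3133/3133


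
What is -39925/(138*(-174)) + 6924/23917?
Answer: 1121145313/574295004 ≈ 1.9522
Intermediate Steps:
-39925/(138*(-174)) + 6924/23917 = -39925/(-24012) + 6924*(1/23917) = -39925*(-1/24012) + 6924/23917 = 39925/24012 + 6924/23917 = 1121145313/574295004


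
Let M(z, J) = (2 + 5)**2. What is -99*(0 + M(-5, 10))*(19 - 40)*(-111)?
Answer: -11307681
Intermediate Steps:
M(z, J) = 49 (M(z, J) = 7**2 = 49)
-99*(0 + M(-5, 10))*(19 - 40)*(-111) = -99*(0 + 49)*(19 - 40)*(-111) = -4851*(-21)*(-111) = -99*(-1029)*(-111) = 101871*(-111) = -11307681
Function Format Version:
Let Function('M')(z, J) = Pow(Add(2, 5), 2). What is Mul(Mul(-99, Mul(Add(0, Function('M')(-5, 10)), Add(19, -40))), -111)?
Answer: -11307681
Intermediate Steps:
Function('M')(z, J) = 49 (Function('M')(z, J) = Pow(7, 2) = 49)
Mul(Mul(-99, Mul(Add(0, Function('M')(-5, 10)), Add(19, -40))), -111) = Mul(Mul(-99, Mul(Add(0, 49), Add(19, -40))), -111) = Mul(Mul(-99, Mul(49, -21)), -111) = Mul(Mul(-99, -1029), -111) = Mul(101871, -111) = -11307681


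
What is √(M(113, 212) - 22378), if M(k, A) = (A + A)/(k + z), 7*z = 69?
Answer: 4*I*√64641470/215 ≈ 149.58*I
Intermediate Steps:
z = 69/7 (z = (⅐)*69 = 69/7 ≈ 9.8571)
M(k, A) = 2*A/(69/7 + k) (M(k, A) = (A + A)/(k + 69/7) = (2*A)/(69/7 + k) = 2*A/(69/7 + k))
√(M(113, 212) - 22378) = √(14*212/(69 + 7*113) - 22378) = √(14*212/(69 + 791) - 22378) = √(14*212/860 - 22378) = √(14*212*(1/860) - 22378) = √(742/215 - 22378) = √(-4810528/215) = 4*I*√64641470/215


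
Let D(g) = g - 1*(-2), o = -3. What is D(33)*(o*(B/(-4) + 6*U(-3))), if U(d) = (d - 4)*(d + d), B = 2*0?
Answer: -26460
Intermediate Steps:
B = 0
U(d) = 2*d*(-4 + d) (U(d) = (-4 + d)*(2*d) = 2*d*(-4 + d))
D(g) = 2 + g (D(g) = g + 2 = 2 + g)
D(33)*(o*(B/(-4) + 6*U(-3))) = (2 + 33)*(-3*(0/(-4) + 6*(2*(-3)*(-4 - 3)))) = 35*(-3*(0*(-¼) + 6*(2*(-3)*(-7)))) = 35*(-3*(0 + 6*42)) = 35*(-3*(0 + 252)) = 35*(-3*252) = 35*(-756) = -26460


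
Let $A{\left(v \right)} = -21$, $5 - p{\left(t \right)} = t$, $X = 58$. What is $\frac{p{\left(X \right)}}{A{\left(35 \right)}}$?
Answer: $\frac{53}{21} \approx 2.5238$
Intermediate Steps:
$p{\left(t \right)} = 5 - t$
$\frac{p{\left(X \right)}}{A{\left(35 \right)}} = \frac{5 - 58}{-21} = \left(5 - 58\right) \left(- \frac{1}{21}\right) = \left(-53\right) \left(- \frac{1}{21}\right) = \frac{53}{21}$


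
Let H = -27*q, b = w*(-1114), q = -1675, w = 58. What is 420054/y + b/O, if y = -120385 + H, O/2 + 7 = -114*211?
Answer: -3839400167/904212380 ≈ -4.2461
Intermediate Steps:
O = -48122 (O = -14 + 2*(-114*211) = -14 + 2*(-24054) = -14 - 48108 = -48122)
b = -64612 (b = 58*(-1114) = -64612)
H = 45225 (H = -27*(-1675) = 45225)
y = -75160 (y = -120385 + 45225 = -75160)
420054/y + b/O = 420054/(-75160) - 64612/(-48122) = 420054*(-1/75160) - 64612*(-1/48122) = -210027/37580 + 32306/24061 = -3839400167/904212380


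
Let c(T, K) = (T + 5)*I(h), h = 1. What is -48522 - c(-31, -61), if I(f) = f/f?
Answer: -48496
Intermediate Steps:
I(f) = 1
c(T, K) = 5 + T (c(T, K) = (T + 5)*1 = (5 + T)*1 = 5 + T)
-48522 - c(-31, -61) = -48522 - (5 - 31) = -48522 - 1*(-26) = -48522 + 26 = -48496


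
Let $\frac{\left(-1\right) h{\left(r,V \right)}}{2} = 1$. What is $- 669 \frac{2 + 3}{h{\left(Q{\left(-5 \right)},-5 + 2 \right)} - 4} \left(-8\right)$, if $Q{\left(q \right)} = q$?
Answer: $-4460$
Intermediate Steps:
$h{\left(r,V \right)} = -2$ ($h{\left(r,V \right)} = \left(-2\right) 1 = -2$)
$- 669 \frac{2 + 3}{h{\left(Q{\left(-5 \right)},-5 + 2 \right)} - 4} \left(-8\right) = - 669 \frac{2 + 3}{-2 - 4} \left(-8\right) = - 669 \frac{5}{-6} \left(-8\right) = - 669 \cdot 5 \left(- \frac{1}{6}\right) \left(-8\right) = - 669 \left(\left(- \frac{5}{6}\right) \left(-8\right)\right) = \left(-669\right) \frac{20}{3} = -4460$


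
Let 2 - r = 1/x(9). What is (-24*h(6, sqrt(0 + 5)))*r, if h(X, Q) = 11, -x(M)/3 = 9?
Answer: -4840/9 ≈ -537.78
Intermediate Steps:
x(M) = -27 (x(M) = -3*9 = -27)
r = 55/27 (r = 2 - 1/(-27) = 2 - 1*(-1/27) = 2 + 1/27 = 55/27 ≈ 2.0370)
(-24*h(6, sqrt(0 + 5)))*r = -24*11*(55/27) = -264*55/27 = -4840/9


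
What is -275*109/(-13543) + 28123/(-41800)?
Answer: 872085211/566097400 ≈ 1.5405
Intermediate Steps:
-275*109/(-13543) + 28123/(-41800) = -29975*(-1/13543) + 28123*(-1/41800) = 29975/13543 - 28123/41800 = 872085211/566097400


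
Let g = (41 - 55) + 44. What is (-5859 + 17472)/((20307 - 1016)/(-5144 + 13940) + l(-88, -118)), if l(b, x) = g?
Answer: 2084652/5779 ≈ 360.73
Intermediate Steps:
g = 30 (g = -14 + 44 = 30)
l(b, x) = 30
(-5859 + 17472)/((20307 - 1016)/(-5144 + 13940) + l(-88, -118)) = (-5859 + 17472)/((20307 - 1016)/(-5144 + 13940) + 30) = 11613/(19291/8796 + 30) = 11613/(283171/8796) = 11613*(8796/283171) = 2084652/5779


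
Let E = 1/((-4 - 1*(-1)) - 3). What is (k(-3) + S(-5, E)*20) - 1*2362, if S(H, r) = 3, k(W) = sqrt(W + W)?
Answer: -2302 + I*sqrt(6) ≈ -2302.0 + 2.4495*I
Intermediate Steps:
E = -1/6 (E = 1/((-4 + 1) - 3) = 1/(-3 - 3) = 1/(-6) = -1/6 ≈ -0.16667)
k(W) = sqrt(2)*sqrt(W) (k(W) = sqrt(2*W) = sqrt(2)*sqrt(W))
(k(-3) + S(-5, E)*20) - 1*2362 = (sqrt(2)*sqrt(-3) + 3*20) - 1*2362 = (sqrt(2)*(I*sqrt(3)) + 60) - 2362 = (I*sqrt(6) + 60) - 2362 = (60 + I*sqrt(6)) - 2362 = -2302 + I*sqrt(6)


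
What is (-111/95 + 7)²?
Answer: 306916/9025 ≈ 34.007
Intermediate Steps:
(-111/95 + 7)² = (554/95)² = 306916/9025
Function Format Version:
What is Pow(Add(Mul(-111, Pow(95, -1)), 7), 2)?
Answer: Rational(306916, 9025) ≈ 34.007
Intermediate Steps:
Pow(Add(Mul(-111, Pow(95, -1)), 7), 2) = Pow(Add(Mul(-111, Rational(1, 95)), 7), 2) = Pow(Add(Rational(-111, 95), 7), 2) = Pow(Rational(554, 95), 2) = Rational(306916, 9025)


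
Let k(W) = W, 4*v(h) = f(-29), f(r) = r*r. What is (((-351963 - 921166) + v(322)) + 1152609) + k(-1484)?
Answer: -487175/4 ≈ -1.2179e+5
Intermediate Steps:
f(r) = r²
v(h) = 841/4 (v(h) = (¼)*(-29)² = (¼)*841 = 841/4)
(((-351963 - 921166) + v(322)) + 1152609) + k(-1484) = (((-351963 - 921166) + 841/4) + 1152609) - 1484 = ((-1273129 + 841/4) + 1152609) - 1484 = (-5091675/4 + 1152609) - 1484 = -481239/4 - 1484 = -487175/4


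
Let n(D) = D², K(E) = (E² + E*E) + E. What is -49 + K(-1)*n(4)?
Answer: -33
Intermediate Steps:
K(E) = E + 2*E² (K(E) = (E² + E²) + E = 2*E² + E = E + 2*E²)
-49 + K(-1)*n(4) = -49 - (1 + 2*(-1))*4² = -49 - (1 - 2)*16 = -49 - 1*(-1)*16 = -49 + 1*16 = -49 + 16 = -33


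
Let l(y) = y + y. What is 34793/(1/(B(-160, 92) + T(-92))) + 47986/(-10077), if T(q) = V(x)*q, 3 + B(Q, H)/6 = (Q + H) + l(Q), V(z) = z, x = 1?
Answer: -854784938704/10077 ≈ -8.4825e+7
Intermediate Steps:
l(y) = 2*y
B(Q, H) = -18 + 6*H + 18*Q (B(Q, H) = -18 + 6*((Q + H) + 2*Q) = -18 + 6*((H + Q) + 2*Q) = -18 + 6*(H + 3*Q) = -18 + (6*H + 18*Q) = -18 + 6*H + 18*Q)
T(q) = q (T(q) = 1*q = q)
34793/(1/(B(-160, 92) + T(-92))) + 47986/(-10077) = 34793/(1/((-18 + 6*92 + 18*(-160)) - 92)) + 47986/(-10077) = 34793/(1/((-18 + 552 - 2880) - 92)) + 47986*(-1/10077) = 34793/(1/(-2346 - 92)) - 47986/10077 = 34793/(1/(-2438)) - 47986/10077 = 34793/(-1/2438) - 47986/10077 = 34793*(-2438) - 47986/10077 = -84825334 - 47986/10077 = -854784938704/10077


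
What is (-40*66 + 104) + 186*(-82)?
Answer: -17788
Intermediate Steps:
(-40*66 + 104) + 186*(-82) = (-2640 + 104) - 15252 = -2536 - 15252 = -17788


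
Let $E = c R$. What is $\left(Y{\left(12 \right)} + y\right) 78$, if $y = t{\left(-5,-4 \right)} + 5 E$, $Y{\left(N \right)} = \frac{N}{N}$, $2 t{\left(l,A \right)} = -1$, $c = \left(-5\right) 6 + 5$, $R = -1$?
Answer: $9789$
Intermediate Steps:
$c = -25$ ($c = -30 + 5 = -25$)
$t{\left(l,A \right)} = - \frac{1}{2}$ ($t{\left(l,A \right)} = \frac{1}{2} \left(-1\right) = - \frac{1}{2}$)
$Y{\left(N \right)} = 1$
$E = 25$ ($E = \left(-25\right) \left(-1\right) = 25$)
$y = \frac{249}{2}$ ($y = - \frac{1}{2} + 5 \cdot 25 = - \frac{1}{2} + 125 = \frac{249}{2} \approx 124.5$)
$\left(Y{\left(12 \right)} + y\right) 78 = \left(1 + \frac{249}{2}\right) 78 = \frac{251}{2} \cdot 78 = 9789$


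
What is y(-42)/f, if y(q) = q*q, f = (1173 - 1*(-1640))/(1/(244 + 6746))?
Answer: 294/3277145 ≈ 8.9712e-5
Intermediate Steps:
f = 19662870 (f = (1173 + 1640)/(1/6990) = 2813/(1/6990) = 2813*6990 = 19662870)
y(q) = q²
y(-42)/f = (-42)²/19662870 = 1764*(1/19662870) = 294/3277145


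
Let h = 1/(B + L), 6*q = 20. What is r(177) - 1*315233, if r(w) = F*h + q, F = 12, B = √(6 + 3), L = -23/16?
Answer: -23641649/75 ≈ -3.1522e+5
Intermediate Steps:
L = -23/16 (L = -23*1/16 = -23/16 ≈ -1.4375)
q = 10/3 (q = (⅙)*20 = 10/3 ≈ 3.3333)
B = 3 (B = √9 = 3)
h = 16/25 (h = 1/(3 - 23/16) = 1/(25/16) = 16/25 ≈ 0.64000)
r(w) = 826/75 (r(w) = 12*(16/25) + 10/3 = 192/25 + 10/3 = 826/75)
r(177) - 1*315233 = 826/75 - 1*315233 = 826/75 - 315233 = -23641649/75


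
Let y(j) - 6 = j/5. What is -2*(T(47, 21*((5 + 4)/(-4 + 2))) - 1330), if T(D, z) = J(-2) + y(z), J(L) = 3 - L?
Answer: 13379/5 ≈ 2675.8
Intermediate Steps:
y(j) = 6 + j/5
T(D, z) = 11 + z/5 (T(D, z) = (3 - 1*(-2)) + (6 + z/5) = (3 + 2) + (6 + z/5) = 5 + (6 + z/5) = 11 + z/5)
-2*(T(47, 21*((5 + 4)/(-4 + 2))) - 1330) = -2*((11 + (21*((5 + 4)/(-4 + 2)))/5) - 1330) = -2*((11 + (21*(9/(-2)))/5) - 1330) = -2*((11 + (21*(9*(-½)))/5) - 1330) = -2*((11 + (21*(-9/2))/5) - 1330) = -2*((11 + (⅕)*(-189/2)) - 1330) = -2*((11 - 189/10) - 1330) = -2*(-79/10 - 1330) = -2*(-13379/10) = 13379/5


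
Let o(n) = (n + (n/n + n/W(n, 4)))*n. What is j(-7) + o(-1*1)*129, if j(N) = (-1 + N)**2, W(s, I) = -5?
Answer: 191/5 ≈ 38.200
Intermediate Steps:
o(n) = n*(1 + 4*n/5) (o(n) = (n + (n/n + n/(-5)))*n = (n + (1 + n*(-1/5)))*n = (n + (1 - n/5))*n = (1 + 4*n/5)*n = n*(1 + 4*n/5))
j(-7) + o(-1*1)*129 = (-1 - 7)**2 + ((-1*1)*(5 + 4*(-1*1))/5)*129 = (-8)**2 + ((1/5)*(-1)*(5 + 4*(-1)))*129 = 64 + ((1/5)*(-1)*(5 - 4))*129 = 64 + ((1/5)*(-1)*1)*129 = 64 - 1/5*129 = 64 - 129/5 = 191/5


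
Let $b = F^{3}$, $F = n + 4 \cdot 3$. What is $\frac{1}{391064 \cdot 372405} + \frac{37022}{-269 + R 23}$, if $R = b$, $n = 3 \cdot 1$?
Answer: $\frac{1347917235568399}{2816419579523880} \approx 0.47859$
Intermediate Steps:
$n = 3$
$F = 15$ ($F = 3 + 4 \cdot 3 = 3 + 12 = 15$)
$b = 3375$ ($b = 15^{3} = 3375$)
$R = 3375$
$\frac{1}{391064 \cdot 372405} + \frac{37022}{-269 + R 23} = \frac{1}{391064 \cdot 372405} + \frac{37022}{-269 + 3375 \cdot 23} = \frac{1}{391064} \cdot \frac{1}{372405} + \frac{37022}{-269 + 77625} = \frac{1}{145634188920} + \frac{37022}{77356} = \frac{1}{145634188920} + 37022 \cdot \frac{1}{77356} = \frac{1}{145634188920} + \frac{18511}{38678} = \frac{1347917235568399}{2816419579523880}$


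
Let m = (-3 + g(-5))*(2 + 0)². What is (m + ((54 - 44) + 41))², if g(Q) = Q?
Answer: 361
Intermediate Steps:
m = -32 (m = (-3 - 5)*(2 + 0)² = -8*2² = -8*4 = -32)
(m + ((54 - 44) + 41))² = (-32 + ((54 - 44) + 41))² = (-32 + (10 + 41))² = (-32 + 51)² = 19² = 361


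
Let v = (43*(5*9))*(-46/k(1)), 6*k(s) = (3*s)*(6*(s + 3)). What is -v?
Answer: 14835/2 ≈ 7417.5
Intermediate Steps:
k(s) = s*(18 + 6*s)/2 (k(s) = ((3*s)*(6*(s + 3)))/6 = ((3*s)*(6*(3 + s)))/6 = ((3*s)*(18 + 6*s))/6 = (3*s*(18 + 6*s))/6 = s*(18 + 6*s)/2)
v = -14835/2 (v = (43*(5*9))*(-46*1/(3*(3 + 1))) = (43*45)*(-46/(3*1*4)) = 1935*(-46/12) = 1935*(-46*1/12) = 1935*(-23/6) = -14835/2 ≈ -7417.5)
-v = -1*(-14835/2) = 14835/2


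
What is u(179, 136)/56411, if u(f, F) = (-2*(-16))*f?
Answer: 5728/56411 ≈ 0.10154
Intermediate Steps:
u(f, F) = 32*f
u(179, 136)/56411 = (32*179)/56411 = 5728*(1/56411) = 5728/56411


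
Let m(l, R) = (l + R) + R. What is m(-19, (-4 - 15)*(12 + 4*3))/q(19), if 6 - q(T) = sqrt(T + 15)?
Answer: -2793 - 931*sqrt(34)/2 ≈ -5507.3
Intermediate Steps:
q(T) = 6 - sqrt(15 + T) (q(T) = 6 - sqrt(T + 15) = 6 - sqrt(15 + T))
m(l, R) = l + 2*R (m(l, R) = (R + l) + R = l + 2*R)
m(-19, (-4 - 15)*(12 + 4*3))/q(19) = (-19 + 2*((-4 - 15)*(12 + 4*3)))/(6 - sqrt(15 + 19)) = (-19 + 2*(-19*(12 + 12)))/(6 - sqrt(34)) = (-19 + 2*(-19*24))/(6 - sqrt(34)) = (-19 + 2*(-456))/(6 - sqrt(34)) = (-19 - 912)/(6 - sqrt(34)) = -931/(6 - sqrt(34))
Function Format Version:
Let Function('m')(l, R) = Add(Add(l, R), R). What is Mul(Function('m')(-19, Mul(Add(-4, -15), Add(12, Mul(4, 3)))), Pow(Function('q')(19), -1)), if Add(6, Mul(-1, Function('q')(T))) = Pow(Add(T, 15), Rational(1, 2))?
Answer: Add(-2793, Mul(Rational(-931, 2), Pow(34, Rational(1, 2)))) ≈ -5507.3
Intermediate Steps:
Function('q')(T) = Add(6, Mul(-1, Pow(Add(15, T), Rational(1, 2)))) (Function('q')(T) = Add(6, Mul(-1, Pow(Add(T, 15), Rational(1, 2)))) = Add(6, Mul(-1, Pow(Add(15, T), Rational(1, 2)))))
Function('m')(l, R) = Add(l, Mul(2, R)) (Function('m')(l, R) = Add(Add(R, l), R) = Add(l, Mul(2, R)))
Mul(Function('m')(-19, Mul(Add(-4, -15), Add(12, Mul(4, 3)))), Pow(Function('q')(19), -1)) = Mul(Add(-19, Mul(2, Mul(Add(-4, -15), Add(12, Mul(4, 3))))), Pow(Add(6, Mul(-1, Pow(Add(15, 19), Rational(1, 2)))), -1)) = Mul(Add(-19, Mul(2, Mul(-19, Add(12, 12)))), Pow(Add(6, Mul(-1, Pow(34, Rational(1, 2)))), -1)) = Mul(Add(-19, Mul(2, Mul(-19, 24))), Pow(Add(6, Mul(-1, Pow(34, Rational(1, 2)))), -1)) = Mul(Add(-19, Mul(2, -456)), Pow(Add(6, Mul(-1, Pow(34, Rational(1, 2)))), -1)) = Mul(Add(-19, -912), Pow(Add(6, Mul(-1, Pow(34, Rational(1, 2)))), -1)) = Mul(-931, Pow(Add(6, Mul(-1, Pow(34, Rational(1, 2)))), -1))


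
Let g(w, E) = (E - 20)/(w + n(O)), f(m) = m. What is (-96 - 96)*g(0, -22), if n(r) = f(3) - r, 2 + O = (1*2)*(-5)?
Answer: 2688/5 ≈ 537.60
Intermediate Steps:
O = -12 (O = -2 + (1*2)*(-5) = -2 + 2*(-5) = -2 - 10 = -12)
n(r) = 3 - r
g(w, E) = (-20 + E)/(15 + w) (g(w, E) = (E - 20)/(w + (3 - 1*(-12))) = (-20 + E)/(w + (3 + 12)) = (-20 + E)/(w + 15) = (-20 + E)/(15 + w))
(-96 - 96)*g(0, -22) = (-96 - 96)*((-20 - 22)/(15 + 0)) = -192*(-42)/15 = -64*(-42)/5 = -192*(-14/5) = 2688/5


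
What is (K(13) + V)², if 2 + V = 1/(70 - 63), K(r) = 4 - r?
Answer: 5776/49 ≈ 117.88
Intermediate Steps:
V = -13/7 (V = -2 + 1/(70 - 63) = -2 + 1/7 = -2 + ⅐ = -13/7 ≈ -1.8571)
(K(13) + V)² = ((4 - 1*13) - 13/7)² = ((4 - 13) - 13/7)² = (-9 - 13/7)² = (-76/7)² = 5776/49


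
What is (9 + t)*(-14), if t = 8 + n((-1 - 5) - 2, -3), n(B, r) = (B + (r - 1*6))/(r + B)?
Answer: -2856/11 ≈ -259.64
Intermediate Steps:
n(B, r) = (-6 + B + r)/(B + r) (n(B, r) = (B + (r - 6))/(B + r) = (B + (-6 + r))/(B + r) = (-6 + B + r)/(B + r))
t = 105/11 (t = 8 + (-6 + ((-1 - 5) - 2) - 3)/(((-1 - 5) - 2) - 3) = 8 + (-6 + (-6 - 2) - 3)/((-6 - 2) - 3) = 8 + (-6 - 8 - 3)/(-8 - 3) = 8 - 17/(-11) = 8 - 1/11*(-17) = 8 + 17/11 = 105/11 ≈ 9.5455)
(9 + t)*(-14) = (9 + 105/11)*(-14) = (204/11)*(-14) = -2856/11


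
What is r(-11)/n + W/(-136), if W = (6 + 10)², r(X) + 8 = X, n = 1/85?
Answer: -27487/17 ≈ -1616.9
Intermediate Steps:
n = 1/85 ≈ 0.011765
r(X) = -8 + X
W = 256 (W = 16² = 256)
r(-11)/n + W/(-136) = (-8 - 11)/(1/85) + 256/(-136) = -19*85 + 256*(-1/136) = -1615 - 32/17 = -27487/17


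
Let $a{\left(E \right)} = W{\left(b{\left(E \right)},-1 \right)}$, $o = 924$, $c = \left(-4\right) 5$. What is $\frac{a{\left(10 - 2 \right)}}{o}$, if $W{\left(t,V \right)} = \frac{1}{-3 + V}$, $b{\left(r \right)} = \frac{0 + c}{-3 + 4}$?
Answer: $- \frac{1}{3696} \approx -0.00027056$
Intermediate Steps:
$c = -20$
$b{\left(r \right)} = -20$ ($b{\left(r \right)} = \frac{0 - 20}{-3 + 4} = - \frac{20}{1} = \left(-20\right) 1 = -20$)
$a{\left(E \right)} = - \frac{1}{4}$ ($a{\left(E \right)} = \frac{1}{-3 - 1} = \frac{1}{-4} = - \frac{1}{4}$)
$\frac{a{\left(10 - 2 \right)}}{o} = - \frac{1}{4 \cdot 924} = \left(- \frac{1}{4}\right) \frac{1}{924} = - \frac{1}{3696}$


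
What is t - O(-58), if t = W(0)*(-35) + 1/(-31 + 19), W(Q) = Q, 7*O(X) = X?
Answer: 689/84 ≈ 8.2024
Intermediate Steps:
O(X) = X/7
t = -1/12 (t = 0*(-35) + 1/(-31 + 19) = 0 + 1/(-12) = 0 - 1/12 = -1/12 ≈ -0.083333)
t - O(-58) = -1/12 - (-58)/7 = -1/12 - 1*(-58/7) = -1/12 + 58/7 = 689/84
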